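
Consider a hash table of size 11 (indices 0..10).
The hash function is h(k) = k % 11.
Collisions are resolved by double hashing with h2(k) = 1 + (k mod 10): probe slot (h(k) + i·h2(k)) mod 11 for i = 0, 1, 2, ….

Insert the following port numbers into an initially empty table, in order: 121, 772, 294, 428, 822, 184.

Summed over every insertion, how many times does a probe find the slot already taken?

121 hashes to 0; slot 0 is free → place at 0.
772 hashes to 2; slot 2 is free → place at 2.
294 hashes to 8; slot 8 is free → place at 8.
428 hashes to 10; slot 10 is free → place at 10.
822 hashes to 8, h2=3; 8,0 taken → place at 3.
184 hashes to 8, h2=5; 8,2 taken → place at 7.
Table: [121, -, 772, 822, -, -, -, 184, 294, -, 428]

4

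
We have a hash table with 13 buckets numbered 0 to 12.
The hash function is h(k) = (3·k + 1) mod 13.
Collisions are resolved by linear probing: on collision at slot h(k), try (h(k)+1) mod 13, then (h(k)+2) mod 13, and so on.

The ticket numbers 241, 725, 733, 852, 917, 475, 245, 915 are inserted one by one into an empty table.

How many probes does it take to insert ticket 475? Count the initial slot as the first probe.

4

241: h=9 -> slot 9
725: h=5 -> slot 5
733: h=3 -> slot 3
852: h=9, probe 9,10 -> slot 10
917: h=9, probe 9,10,11 -> slot 11
475: h=9, probe 9,10,11,12 -> slot 12
245: h=8 -> slot 8
915: h=3, probe 3,4 -> slot 4
Table: [∅, ∅, ∅, 733, 915, 725, ∅, ∅, 245, 241, 852, 917, 475]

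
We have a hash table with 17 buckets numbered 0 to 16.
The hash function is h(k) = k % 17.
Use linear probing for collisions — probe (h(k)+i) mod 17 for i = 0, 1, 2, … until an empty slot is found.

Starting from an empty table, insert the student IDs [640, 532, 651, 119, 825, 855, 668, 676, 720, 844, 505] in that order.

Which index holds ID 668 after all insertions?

8

640 hashes to 11; slot 11 is free -> place at 11.
532 hashes to 5; slot 5 is free -> place at 5.
651 hashes to 5; 5 taken -> place at 6.
119 hashes to 0; slot 0 is free -> place at 0.
825 hashes to 9; slot 9 is free -> place at 9.
855 hashes to 5; 5,6 taken -> place at 7.
668 hashes to 5; 5,6,7 taken -> place at 8.
676 hashes to 13; slot 13 is free -> place at 13.
720 hashes to 6; 6,7,8,9 taken -> place at 10.
844 hashes to 11; 11 taken -> place at 12.
505 hashes to 12; 12,13 taken -> place at 14.
Table: [119, ∅, ∅, ∅, ∅, 532, 651, 855, 668, 825, 720, 640, 844, 676, 505, ∅, ∅]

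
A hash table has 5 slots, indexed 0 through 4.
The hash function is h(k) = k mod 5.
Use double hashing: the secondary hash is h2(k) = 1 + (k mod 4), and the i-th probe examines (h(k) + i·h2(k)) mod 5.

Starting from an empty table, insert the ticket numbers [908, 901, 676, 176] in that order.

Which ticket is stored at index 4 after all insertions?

176

Insert 908: h=3, slot 3 empty → index 3.
Insert 901: h=1, slot 1 empty → index 1.
Insert 676: h=1, h2=1, slot 1 occupied → index 2.
Insert 176: h=1, h2=1, slots 1,2,3 occupied → index 4.
Table: [—, 901, 676, 908, 176]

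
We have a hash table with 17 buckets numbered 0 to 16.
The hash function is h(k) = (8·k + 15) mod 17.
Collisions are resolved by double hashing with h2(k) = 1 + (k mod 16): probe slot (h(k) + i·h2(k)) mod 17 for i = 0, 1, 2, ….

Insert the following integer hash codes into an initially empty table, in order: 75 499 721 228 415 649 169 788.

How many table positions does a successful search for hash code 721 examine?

75: h=3 -> slot 3
499: h=12 -> slot 12
721: h=3, h2=2, probe 3,5 -> slot 5
228: h=3, h2=5, probe 3,8 -> slot 8
415: h=3, h2=16, probe 3,2 -> slot 2
649: h=5, h2=10, probe 5,15 -> slot 15
169: h=7 -> slot 7
788: h=12, h2=5, probe 12,0 -> slot 0
Table: [788, -, 415, 75, -, 721, -, 169, 228, -, -, -, 499, -, -, 649, -]
Lookup 721: h=3, h2=2, probe 3,5 → found at 5.

2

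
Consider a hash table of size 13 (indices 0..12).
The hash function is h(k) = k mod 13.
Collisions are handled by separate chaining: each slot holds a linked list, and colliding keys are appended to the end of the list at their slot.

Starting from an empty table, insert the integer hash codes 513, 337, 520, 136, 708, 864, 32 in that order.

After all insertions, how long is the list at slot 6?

513 → bucket 6
337 → bucket 12
520 → bucket 0
136 → bucket 6 (collision)
708 → bucket 6 (collision)
864 → bucket 6 (collision)
32 → bucket 6 (collision)
Final buckets:
0: 520
1: _
2: _
3: _
4: _
5: _
6: 513 -> 136 -> 708 -> 864 -> 32
7: _
8: _
9: _
10: _
11: _
12: 337

5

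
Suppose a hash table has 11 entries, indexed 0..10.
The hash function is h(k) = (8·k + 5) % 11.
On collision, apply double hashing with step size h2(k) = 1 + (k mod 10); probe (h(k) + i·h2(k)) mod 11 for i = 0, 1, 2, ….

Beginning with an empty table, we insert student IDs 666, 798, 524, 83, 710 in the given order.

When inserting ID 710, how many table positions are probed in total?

2

666: h=9 → slot 9
798: h=9, h2=9, probe 9,7 → slot 7
524: h=6 → slot 6
83: h=9, h2=4, probe 9,2 → slot 2
710: h=9, h2=1, probe 9,10 → slot 10
Table: [., ., 83, ., ., ., 524, 798, ., 666, 710]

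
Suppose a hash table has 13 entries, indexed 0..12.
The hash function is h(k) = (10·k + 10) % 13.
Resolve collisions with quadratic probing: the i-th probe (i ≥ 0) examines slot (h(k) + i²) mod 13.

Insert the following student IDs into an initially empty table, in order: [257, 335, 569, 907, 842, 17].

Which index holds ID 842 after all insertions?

257: h=6 -> slot 6
335: h=6, probe 6,7 -> slot 7
569: h=6, probe 6,7,10 -> slot 10
907: h=6, probe 6,7,10,2 -> slot 2
842: h=6, probe 6,7,10,2,9 -> slot 9
17: h=11 -> slot 11
Table: [_, _, 907, _, _, _, 257, 335, _, 842, 569, 17, _]

9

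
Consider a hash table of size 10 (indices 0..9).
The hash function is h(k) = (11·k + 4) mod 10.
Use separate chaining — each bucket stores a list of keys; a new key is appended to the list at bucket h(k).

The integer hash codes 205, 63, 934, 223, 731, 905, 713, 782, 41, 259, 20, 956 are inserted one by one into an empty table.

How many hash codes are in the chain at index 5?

205 -> bucket 9
63 -> bucket 7
934 -> bucket 8
223 -> bucket 7 (collision)
731 -> bucket 5
905 -> bucket 9 (collision)
713 -> bucket 7 (collision)
782 -> bucket 6
41 -> bucket 5 (collision)
259 -> bucket 3
20 -> bucket 4
956 -> bucket 0
Final buckets:
0: 956
1: ∅
2: ∅
3: 259
4: 20
5: 731 -> 41
6: 782
7: 63 -> 223 -> 713
8: 934
9: 205 -> 905

2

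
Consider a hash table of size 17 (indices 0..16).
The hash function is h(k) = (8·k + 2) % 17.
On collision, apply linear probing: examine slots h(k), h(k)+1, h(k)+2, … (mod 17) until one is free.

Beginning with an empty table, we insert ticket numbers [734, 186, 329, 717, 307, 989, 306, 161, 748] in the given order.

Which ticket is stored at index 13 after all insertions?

989

Insert 734: h=9, slot 9 empty → index 9.
Insert 186: h=11, slot 11 empty → index 11.
Insert 329: h=16, slot 16 empty → index 16.
Insert 717: h=9, slot 9 occupied → index 10.
Insert 307: h=10, slots 10,11 occupied → index 12.
Insert 989: h=9, slots 9,10,11,12 occupied → index 13.
Insert 306: h=2, slot 2 empty → index 2.
Insert 161: h=15, slot 15 empty → index 15.
Insert 748: h=2, slot 2 occupied → index 3.
Table: [-, -, 306, 748, -, -, -, -, -, 734, 717, 186, 307, 989, -, 161, 329]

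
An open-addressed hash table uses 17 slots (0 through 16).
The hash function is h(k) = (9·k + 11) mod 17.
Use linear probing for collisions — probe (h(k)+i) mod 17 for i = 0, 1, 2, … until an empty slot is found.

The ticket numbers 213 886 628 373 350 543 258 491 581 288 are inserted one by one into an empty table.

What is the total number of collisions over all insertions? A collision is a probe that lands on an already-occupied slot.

213: h=7 → slot 7
886: h=12 → slot 12
628: h=2 → slot 2
373: h=2, probe 2,3 → slot 3
350: h=16 → slot 16
543: h=2, probe 2,3,4 → slot 4
258: h=4, probe 4,5 → slot 5
491: h=10 → slot 10
581: h=4, probe 4,5,6 → slot 6
288: h=2, probe 2,3,4,5,6,7,8 → slot 8
Table: [., ., 628, 373, 543, 258, 581, 213, 288, ., 491, ., 886, ., ., ., 350]

12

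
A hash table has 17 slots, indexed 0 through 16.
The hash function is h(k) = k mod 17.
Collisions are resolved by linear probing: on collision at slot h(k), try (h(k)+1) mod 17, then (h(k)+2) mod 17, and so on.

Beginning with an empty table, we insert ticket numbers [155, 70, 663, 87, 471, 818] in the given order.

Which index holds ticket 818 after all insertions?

155: h=2 => slot 2
70: h=2, probe 2,3 => slot 3
663: h=0 => slot 0
87: h=2, probe 2,3,4 => slot 4
471: h=12 => slot 12
818: h=2, probe 2,3,4,5 => slot 5
Table: [663, -, 155, 70, 87, 818, -, -, -, -, -, -, 471, -, -, -, -]

5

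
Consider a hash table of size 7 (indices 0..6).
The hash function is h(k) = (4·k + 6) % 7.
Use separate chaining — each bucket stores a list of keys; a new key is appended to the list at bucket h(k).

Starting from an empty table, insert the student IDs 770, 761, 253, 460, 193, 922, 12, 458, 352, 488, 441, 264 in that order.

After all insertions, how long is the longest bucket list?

770 -> bucket 6
761 -> bucket 5
253 -> bucket 3
460 -> bucket 5 (collision)
193 -> bucket 1
922 -> bucket 5 (collision)
12 -> bucket 5 (collision)
458 -> bucket 4
352 -> bucket 0
488 -> bucket 5 (collision)
441 -> bucket 6 (collision)
264 -> bucket 5 (collision)
Final buckets:
0: 352
1: 193
2: ∅
3: 253
4: 458
5: 761 -> 460 -> 922 -> 12 -> 488 -> 264
6: 770 -> 441

6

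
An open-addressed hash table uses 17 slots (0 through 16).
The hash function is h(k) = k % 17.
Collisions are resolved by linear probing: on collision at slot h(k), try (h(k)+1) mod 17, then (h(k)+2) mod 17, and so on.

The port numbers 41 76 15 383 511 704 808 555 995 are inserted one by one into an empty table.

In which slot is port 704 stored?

Insert 41: h=7, slot 7 empty -> index 7.
Insert 76: h=8, slot 8 empty -> index 8.
Insert 15: h=15, slot 15 empty -> index 15.
Insert 383: h=9, slot 9 empty -> index 9.
Insert 511: h=1, slot 1 empty -> index 1.
Insert 704: h=7, slots 7,8,9 occupied -> index 10.
Insert 808: h=9, slots 9,10 occupied -> index 11.
Insert 555: h=11, slot 11 occupied -> index 12.
Insert 995: h=9, slots 9,10,11,12 occupied -> index 13.
Table: [_, 511, _, _, _, _, _, 41, 76, 383, 704, 808, 555, 995, _, 15, _]

10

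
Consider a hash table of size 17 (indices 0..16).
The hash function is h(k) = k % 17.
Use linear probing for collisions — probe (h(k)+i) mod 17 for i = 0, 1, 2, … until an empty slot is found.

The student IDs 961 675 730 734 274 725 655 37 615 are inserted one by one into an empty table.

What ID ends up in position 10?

Insert 961: h=9, slot 9 empty => index 9.
Insert 675: h=12, slot 12 empty => index 12.
Insert 730: h=16, slot 16 empty => index 16.
Insert 734: h=3, slot 3 empty => index 3.
Insert 274: h=2, slot 2 empty => index 2.
Insert 725: h=11, slot 11 empty => index 11.
Insert 655: h=9, slot 9 occupied => index 10.
Insert 37: h=3, slot 3 occupied => index 4.
Insert 615: h=3, slots 3,4 occupied => index 5.
Table: [_, _, 274, 734, 37, 615, _, _, _, 961, 655, 725, 675, _, _, _, 730]

655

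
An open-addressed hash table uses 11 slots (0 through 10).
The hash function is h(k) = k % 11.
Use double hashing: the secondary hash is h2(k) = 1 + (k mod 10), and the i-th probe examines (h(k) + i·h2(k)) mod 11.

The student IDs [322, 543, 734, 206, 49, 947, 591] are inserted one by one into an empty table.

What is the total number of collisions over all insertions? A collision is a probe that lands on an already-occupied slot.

3

322 hashes to 3; slot 3 is free => place at 3.
543 hashes to 4; slot 4 is free => place at 4.
734 hashes to 8; slot 8 is free => place at 8.
206 hashes to 8, h2=7; 8,4 taken => place at 0.
49 hashes to 5; slot 5 is free => place at 5.
947 hashes to 1; slot 1 is free => place at 1.
591 hashes to 8, h2=2; 8 taken => place at 10.
Table: [206, 947, ∅, 322, 543, 49, ∅, ∅, 734, ∅, 591]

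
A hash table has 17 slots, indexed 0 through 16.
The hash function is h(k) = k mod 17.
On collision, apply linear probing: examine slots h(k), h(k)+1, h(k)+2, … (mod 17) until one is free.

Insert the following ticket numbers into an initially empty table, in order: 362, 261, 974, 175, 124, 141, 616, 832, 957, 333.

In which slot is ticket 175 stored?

8

362 hashes to 5; slot 5 is free => place at 5.
261 hashes to 6; slot 6 is free => place at 6.
974 hashes to 5; 5,6 taken => place at 7.
175 hashes to 5; 5,6,7 taken => place at 8.
124 hashes to 5; 5,6,7,8 taken => place at 9.
141 hashes to 5; 5,6,7,8,9 taken => place at 10.
616 hashes to 4; slot 4 is free => place at 4.
832 hashes to 16; slot 16 is free => place at 16.
957 hashes to 5; 5,6,7,8,9,10 taken => place at 11.
333 hashes to 10; 10,11 taken => place at 12.
Table: [—, —, —, —, 616, 362, 261, 974, 175, 124, 141, 957, 333, —, —, —, 832]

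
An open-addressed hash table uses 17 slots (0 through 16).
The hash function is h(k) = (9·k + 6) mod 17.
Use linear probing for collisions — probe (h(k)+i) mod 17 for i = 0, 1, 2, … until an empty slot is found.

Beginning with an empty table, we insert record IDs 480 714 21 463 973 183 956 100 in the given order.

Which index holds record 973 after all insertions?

480 hashes to 8; slot 8 is free -> place at 8.
714 hashes to 6; slot 6 is free -> place at 6.
21 hashes to 8; 8 taken -> place at 9.
463 hashes to 8; 8,9 taken -> place at 10.
973 hashes to 8; 8,9,10 taken -> place at 11.
183 hashes to 4; slot 4 is free -> place at 4.
956 hashes to 8; 8,9,10,11 taken -> place at 12.
100 hashes to 5; slot 5 is free -> place at 5.
Table: [—, —, —, —, 183, 100, 714, —, 480, 21, 463, 973, 956, —, —, —, —]

11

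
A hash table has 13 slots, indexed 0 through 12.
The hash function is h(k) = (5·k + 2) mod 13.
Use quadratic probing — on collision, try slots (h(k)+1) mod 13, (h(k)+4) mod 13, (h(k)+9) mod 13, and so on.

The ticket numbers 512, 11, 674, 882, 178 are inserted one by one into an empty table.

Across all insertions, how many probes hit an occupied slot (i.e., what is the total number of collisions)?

3

512 hashes to 1; slot 1 is free -> place at 1.
11 hashes to 5; slot 5 is free -> place at 5.
674 hashes to 5; 5 taken -> place at 6.
882 hashes to 5; 5,6 taken -> place at 9.
178 hashes to 8; slot 8 is free -> place at 8.
Table: [., 512, ., ., ., 11, 674, ., 178, 882, ., ., .]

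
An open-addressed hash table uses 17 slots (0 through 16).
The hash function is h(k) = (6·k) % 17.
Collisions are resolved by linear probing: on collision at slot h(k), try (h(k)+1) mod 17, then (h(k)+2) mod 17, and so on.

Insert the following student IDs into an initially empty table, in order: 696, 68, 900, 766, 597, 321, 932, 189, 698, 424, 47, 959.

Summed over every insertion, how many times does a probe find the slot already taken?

9

696: h=11 => slot 11
68: h=0 => slot 0
900: h=11, probe 11,12 => slot 12
766: h=6 => slot 6
597: h=12, probe 12,13 => slot 13
321: h=5 => slot 5
932: h=16 => slot 16
189: h=12, probe 12,13,14 => slot 14
698: h=6, probe 6,7 => slot 7
424: h=11, probe 11,12,13,14,15 => slot 15
47: h=10 => slot 10
959: h=8 => slot 8
Table: [68, ., ., ., ., 321, 766, 698, 959, ., 47, 696, 900, 597, 189, 424, 932]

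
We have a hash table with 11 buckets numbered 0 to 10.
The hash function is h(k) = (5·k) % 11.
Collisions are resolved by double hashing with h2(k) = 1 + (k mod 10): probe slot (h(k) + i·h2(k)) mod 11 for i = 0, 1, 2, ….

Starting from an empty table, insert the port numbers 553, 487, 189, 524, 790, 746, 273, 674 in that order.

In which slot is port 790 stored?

553: h=4 -> slot 4
487: h=4, h2=8, probe 4,1 -> slot 1
189: h=10 -> slot 10
524: h=2 -> slot 2
790: h=1, h2=1, probe 1,2,3 -> slot 3
746: h=1, h2=7, probe 1,8 -> slot 8
273: h=1, h2=4, probe 1,5 -> slot 5
674: h=4, h2=5, probe 4,9 -> slot 9
Table: [., 487, 524, 790, 553, 273, ., ., 746, 674, 189]

3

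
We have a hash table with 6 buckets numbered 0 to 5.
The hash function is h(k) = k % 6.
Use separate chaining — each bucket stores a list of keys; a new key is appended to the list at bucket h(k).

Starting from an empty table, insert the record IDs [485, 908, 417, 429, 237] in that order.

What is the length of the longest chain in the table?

3

Insert 485: h=5, bucket 5 empty -> new chain.
Insert 908: h=2, bucket 2 empty -> new chain.
Insert 417: h=3, bucket 3 empty -> new chain.
Insert 429: h=3, bucket 3 nonempty -> append to chain.
Insert 237: h=3, bucket 3 nonempty -> append to chain.
Final buckets:
0: .
1: .
2: 908
3: 417 -> 429 -> 237
4: .
5: 485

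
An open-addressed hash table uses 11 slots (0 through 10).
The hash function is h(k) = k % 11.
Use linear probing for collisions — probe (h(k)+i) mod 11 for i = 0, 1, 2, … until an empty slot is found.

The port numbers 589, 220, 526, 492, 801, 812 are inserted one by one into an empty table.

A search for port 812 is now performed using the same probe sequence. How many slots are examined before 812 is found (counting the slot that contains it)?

589 hashes to 6; slot 6 is free => place at 6.
220 hashes to 0; slot 0 is free => place at 0.
526 hashes to 9; slot 9 is free => place at 9.
492 hashes to 8; slot 8 is free => place at 8.
801 hashes to 9; 9 taken => place at 10.
812 hashes to 9; 9,10,0 taken => place at 1.
Table: [220, 812, _, _, _, _, 589, _, 492, 526, 801]
Lookup 812: h=9, probe 9,10,0,1 → found at 1.

4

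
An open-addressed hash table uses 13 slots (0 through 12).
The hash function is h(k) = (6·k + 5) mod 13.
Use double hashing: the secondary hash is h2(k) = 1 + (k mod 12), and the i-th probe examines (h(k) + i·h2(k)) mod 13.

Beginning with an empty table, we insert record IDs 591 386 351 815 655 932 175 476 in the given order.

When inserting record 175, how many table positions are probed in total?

Insert 591: h=2, slot 2 empty -> index 2.
Insert 386: h=7, slot 7 empty -> index 7.
Insert 351: h=5, slot 5 empty -> index 5.
Insert 815: h=7, h2=12, slot 7 occupied -> index 6.
Insert 655: h=9, slot 9 empty -> index 9.
Insert 932: h=7, h2=9, slot 7 occupied -> index 3.
Insert 175: h=2, h2=8, slot 2 occupied -> index 10.
Insert 476: h=1, slot 1 empty -> index 1.
Table: [., 476, 591, 932, ., 351, 815, 386, ., 655, 175, ., .]

2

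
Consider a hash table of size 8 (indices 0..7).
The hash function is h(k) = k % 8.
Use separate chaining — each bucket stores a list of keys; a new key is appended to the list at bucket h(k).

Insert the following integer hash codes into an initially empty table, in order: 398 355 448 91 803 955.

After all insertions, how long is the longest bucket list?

Insert 398: h=6, bucket 6 empty -> new chain.
Insert 355: h=3, bucket 3 empty -> new chain.
Insert 448: h=0, bucket 0 empty -> new chain.
Insert 91: h=3, bucket 3 nonempty -> append to chain.
Insert 803: h=3, bucket 3 nonempty -> append to chain.
Insert 955: h=3, bucket 3 nonempty -> append to chain.
Final buckets:
0: 448
1: -
2: -
3: 355 -> 91 -> 803 -> 955
4: -
5: -
6: 398
7: -

4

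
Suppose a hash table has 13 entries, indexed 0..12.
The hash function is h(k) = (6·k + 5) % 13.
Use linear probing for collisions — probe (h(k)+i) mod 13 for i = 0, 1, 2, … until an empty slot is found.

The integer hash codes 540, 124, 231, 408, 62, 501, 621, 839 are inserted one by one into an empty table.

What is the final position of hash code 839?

540 hashes to 8; slot 8 is free => place at 8.
124 hashes to 8; 8 taken => place at 9.
231 hashes to 0; slot 0 is free => place at 0.
408 hashes to 9; 9 taken => place at 10.
62 hashes to 0; 0 taken => place at 1.
501 hashes to 8; 8,9,10 taken => place at 11.
621 hashes to 0; 0,1 taken => place at 2.
839 hashes to 8; 8,9,10,11 taken => place at 12.
Table: [231, 62, 621, —, —, —, —, —, 540, 124, 408, 501, 839]

12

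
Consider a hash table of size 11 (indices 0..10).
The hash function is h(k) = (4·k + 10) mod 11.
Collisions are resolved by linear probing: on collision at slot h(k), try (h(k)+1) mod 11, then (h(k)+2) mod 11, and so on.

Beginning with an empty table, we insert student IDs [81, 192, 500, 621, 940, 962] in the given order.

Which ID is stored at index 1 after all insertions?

Insert 81: h=4, slot 4 empty -> index 4.
Insert 192: h=8, slot 8 empty -> index 8.
Insert 500: h=8, slot 8 occupied -> index 9.
Insert 621: h=8, slots 8,9 occupied -> index 10.
Insert 940: h=8, slots 8,9,10 occupied -> index 0.
Insert 962: h=8, slots 8,9,10,0 occupied -> index 1.
Table: [940, 962, ., ., 81, ., ., ., 192, 500, 621]

962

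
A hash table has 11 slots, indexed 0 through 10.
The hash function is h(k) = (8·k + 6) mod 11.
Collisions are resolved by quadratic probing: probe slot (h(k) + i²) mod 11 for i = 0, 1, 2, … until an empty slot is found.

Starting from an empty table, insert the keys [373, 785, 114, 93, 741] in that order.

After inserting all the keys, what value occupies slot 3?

741

373: h=9 → slot 9
785: h=5 → slot 5
114: h=5, probe 5,6 → slot 6
93: h=2 → slot 2
741: h=5, probe 5,6,9,3 → slot 3
Table: [—, —, 93, 741, —, 785, 114, —, —, 373, —]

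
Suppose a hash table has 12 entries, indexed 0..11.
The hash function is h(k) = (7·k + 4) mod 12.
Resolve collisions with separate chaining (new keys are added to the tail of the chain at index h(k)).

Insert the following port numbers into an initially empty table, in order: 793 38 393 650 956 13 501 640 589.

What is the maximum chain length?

3

Insert 793: h=11, bucket 11 empty -> new chain.
Insert 38: h=6, bucket 6 empty -> new chain.
Insert 393: h=7, bucket 7 empty -> new chain.
Insert 650: h=6, bucket 6 nonempty -> append to chain.
Insert 956: h=0, bucket 0 empty -> new chain.
Insert 13: h=11, bucket 11 nonempty -> append to chain.
Insert 501: h=7, bucket 7 nonempty -> append to chain.
Insert 640: h=8, bucket 8 empty -> new chain.
Insert 589: h=11, bucket 11 nonempty -> append to chain.
Final buckets:
0: 956
1: .
2: .
3: .
4: .
5: .
6: 38 -> 650
7: 393 -> 501
8: 640
9: .
10: .
11: 793 -> 13 -> 589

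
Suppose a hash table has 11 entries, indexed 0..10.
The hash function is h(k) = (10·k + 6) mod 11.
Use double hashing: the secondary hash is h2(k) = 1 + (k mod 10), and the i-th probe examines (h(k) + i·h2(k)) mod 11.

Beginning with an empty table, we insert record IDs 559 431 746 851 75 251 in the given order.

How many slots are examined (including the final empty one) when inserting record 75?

2

Insert 559: h=8, slot 8 empty => index 8.
Insert 431: h=4, slot 4 empty => index 4.
Insert 746: h=8, h2=7, slots 8,4 occupied => index 0.
Insert 851: h=2, slot 2 empty => index 2.
Insert 75: h=8, h2=6, slot 8 occupied => index 3.
Insert 251: h=8, h2=2, slot 8 occupied => index 10.
Table: [746, ∅, 851, 75, 431, ∅, ∅, ∅, 559, ∅, 251]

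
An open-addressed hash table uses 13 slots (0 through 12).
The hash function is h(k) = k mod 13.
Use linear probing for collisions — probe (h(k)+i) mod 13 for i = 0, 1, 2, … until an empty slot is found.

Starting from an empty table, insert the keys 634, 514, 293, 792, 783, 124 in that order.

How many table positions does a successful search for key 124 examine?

3

634 hashes to 10; slot 10 is free => place at 10.
514 hashes to 7; slot 7 is free => place at 7.
293 hashes to 7; 7 taken => place at 8.
792 hashes to 12; slot 12 is free => place at 12.
783 hashes to 3; slot 3 is free => place at 3.
124 hashes to 7; 7,8 taken => place at 9.
Table: [., ., ., 783, ., ., ., 514, 293, 124, 634, ., 792]
Lookup 124: h=7, probe 7,8,9 → found at 9.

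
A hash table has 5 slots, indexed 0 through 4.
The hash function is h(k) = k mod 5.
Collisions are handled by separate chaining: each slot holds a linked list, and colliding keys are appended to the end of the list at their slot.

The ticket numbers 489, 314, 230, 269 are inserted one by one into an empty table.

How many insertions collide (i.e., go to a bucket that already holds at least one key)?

489 -> bucket 4
314 -> bucket 4 (collision)
230 -> bucket 0
269 -> bucket 4 (collision)
Final buckets:
0: 230
1: .
2: .
3: .
4: 489 -> 314 -> 269

2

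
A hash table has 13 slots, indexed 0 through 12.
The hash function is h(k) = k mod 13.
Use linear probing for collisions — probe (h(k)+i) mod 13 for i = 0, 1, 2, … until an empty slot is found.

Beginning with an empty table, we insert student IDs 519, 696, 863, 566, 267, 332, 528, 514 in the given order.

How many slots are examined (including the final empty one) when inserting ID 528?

Insert 519: h=12, slot 12 empty => index 12.
Insert 696: h=7, slot 7 empty => index 7.
Insert 863: h=5, slot 5 empty => index 5.
Insert 566: h=7, slot 7 occupied => index 8.
Insert 267: h=7, slots 7,8 occupied => index 9.
Insert 332: h=7, slots 7,8,9 occupied => index 10.
Insert 528: h=8, slots 8,9,10 occupied => index 11.
Insert 514: h=7, slots 7,8,9,10,11,12 occupied => index 0.
Table: [514, _, _, _, _, 863, _, 696, 566, 267, 332, 528, 519]

4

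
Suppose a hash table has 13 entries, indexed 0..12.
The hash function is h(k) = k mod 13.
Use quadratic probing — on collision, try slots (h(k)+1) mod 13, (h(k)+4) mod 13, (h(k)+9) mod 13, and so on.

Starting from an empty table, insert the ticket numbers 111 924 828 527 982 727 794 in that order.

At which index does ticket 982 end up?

Insert 111: h=7, slot 7 empty → index 7.
Insert 924: h=1, slot 1 empty → index 1.
Insert 828: h=9, slot 9 empty → index 9.
Insert 527: h=7, slot 7 occupied → index 8.
Insert 982: h=7, slots 7,8 occupied → index 11.
Insert 727: h=12, slot 12 empty → index 12.
Insert 794: h=1, slot 1 occupied → index 2.
Table: [∅, 924, 794, ∅, ∅, ∅, ∅, 111, 527, 828, ∅, 982, 727]

11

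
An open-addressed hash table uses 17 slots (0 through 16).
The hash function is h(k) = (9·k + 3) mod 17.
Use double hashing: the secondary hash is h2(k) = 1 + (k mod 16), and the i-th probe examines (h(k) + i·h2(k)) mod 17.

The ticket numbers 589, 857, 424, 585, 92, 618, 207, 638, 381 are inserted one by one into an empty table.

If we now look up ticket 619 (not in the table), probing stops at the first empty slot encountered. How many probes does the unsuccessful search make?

Insert 589: h=0, slot 0 empty → index 0.
Insert 857: h=15, slot 15 empty → index 15.
Insert 424: h=11, slot 11 empty → index 11.
Insert 585: h=15, h2=10, slot 15 occupied → index 8.
Insert 92: h=15, h2=13, slots 15,11 occupied → index 7.
Insert 618: h=6, slot 6 empty → index 6.
Insert 207: h=13, slot 13 empty → index 13.
Insert 638: h=16, slot 16 empty → index 16.
Insert 381: h=15, h2=14, slot 15 occupied → index 12.
Table: [589, ., ., ., ., ., 618, 92, 585, ., ., 424, 381, 207, ., 857, 638]
Lookup 619: h=15, h2=12, probe 15,10 → slot 10 empty, not found.

2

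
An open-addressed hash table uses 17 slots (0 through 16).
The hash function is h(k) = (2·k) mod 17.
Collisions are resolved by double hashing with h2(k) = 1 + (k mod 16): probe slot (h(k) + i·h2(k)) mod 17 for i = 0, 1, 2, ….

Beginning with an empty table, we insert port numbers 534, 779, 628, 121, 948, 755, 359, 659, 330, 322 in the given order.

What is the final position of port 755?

534 hashes to 14; slot 14 is free -> place at 14.
779 hashes to 11; slot 11 is free -> place at 11.
628 hashes to 15; slot 15 is free -> place at 15.
121 hashes to 4; slot 4 is free -> place at 4.
948 hashes to 9; slot 9 is free -> place at 9.
755 hashes to 14, h2=4; 14 taken -> place at 1.
359 hashes to 4, h2=8; 4 taken -> place at 12.
659 hashes to 9, h2=4; 9 taken -> place at 13.
330 hashes to 14, h2=11; 14 taken -> place at 8.
322 hashes to 15, h2=3; 15,1,4 taken -> place at 7.
Table: [., 755, ., ., 121, ., ., 322, 330, 948, ., 779, 359, 659, 534, 628, .]

1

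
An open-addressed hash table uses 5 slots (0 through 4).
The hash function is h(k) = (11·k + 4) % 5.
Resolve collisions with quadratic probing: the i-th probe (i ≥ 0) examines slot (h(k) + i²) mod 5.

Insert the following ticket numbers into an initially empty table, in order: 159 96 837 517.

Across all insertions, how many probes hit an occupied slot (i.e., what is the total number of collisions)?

1

159 hashes to 3; slot 3 is free -> place at 3.
96 hashes to 0; slot 0 is free -> place at 0.
837 hashes to 1; slot 1 is free -> place at 1.
517 hashes to 1; 1 taken -> place at 2.
Table: [96, 837, 517, 159, .]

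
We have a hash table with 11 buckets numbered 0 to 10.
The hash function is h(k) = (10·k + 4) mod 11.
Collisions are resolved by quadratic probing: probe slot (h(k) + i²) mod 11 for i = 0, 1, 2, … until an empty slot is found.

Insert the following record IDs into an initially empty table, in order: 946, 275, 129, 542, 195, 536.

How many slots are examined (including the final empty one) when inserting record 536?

3

946 hashes to 4; slot 4 is free => place at 4.
275 hashes to 4; 4 taken => place at 5.
129 hashes to 7; slot 7 is free => place at 7.
542 hashes to 1; slot 1 is free => place at 1.
195 hashes to 7; 7 taken => place at 8.
536 hashes to 7; 7,8 taken => place at 0.
Table: [536, 542, —, —, 946, 275, —, 129, 195, —, —]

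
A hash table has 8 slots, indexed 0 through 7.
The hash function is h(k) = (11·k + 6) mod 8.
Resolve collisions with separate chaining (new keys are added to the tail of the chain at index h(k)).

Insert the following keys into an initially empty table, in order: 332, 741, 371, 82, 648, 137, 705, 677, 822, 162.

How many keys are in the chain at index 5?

Insert 332: h=2, bucket 2 empty → new chain.
Insert 741: h=5, bucket 5 empty → new chain.
Insert 371: h=7, bucket 7 empty → new chain.
Insert 82: h=4, bucket 4 empty → new chain.
Insert 648: h=6, bucket 6 empty → new chain.
Insert 137: h=1, bucket 1 empty → new chain.
Insert 705: h=1, bucket 1 nonempty → append to chain.
Insert 677: h=5, bucket 5 nonempty → append to chain.
Insert 822: h=0, bucket 0 empty → new chain.
Insert 162: h=4, bucket 4 nonempty → append to chain.
Final buckets:
0: 822
1: 137 -> 705
2: 332
3: ∅
4: 82 -> 162
5: 741 -> 677
6: 648
7: 371

2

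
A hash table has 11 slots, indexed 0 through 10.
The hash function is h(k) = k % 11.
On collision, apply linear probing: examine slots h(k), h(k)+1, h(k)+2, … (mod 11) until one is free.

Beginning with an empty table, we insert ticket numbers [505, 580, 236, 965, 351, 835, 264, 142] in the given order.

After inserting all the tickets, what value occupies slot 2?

264

505 hashes to 10; slot 10 is free => place at 10.
580 hashes to 8; slot 8 is free => place at 8.
236 hashes to 5; slot 5 is free => place at 5.
965 hashes to 8; 8 taken => place at 9.
351 hashes to 10; 10 taken => place at 0.
835 hashes to 10; 10,0 taken => place at 1.
264 hashes to 0; 0,1 taken => place at 2.
142 hashes to 10; 10,0,1,2 taken => place at 3.
Table: [351, 835, 264, 142, _, 236, _, _, 580, 965, 505]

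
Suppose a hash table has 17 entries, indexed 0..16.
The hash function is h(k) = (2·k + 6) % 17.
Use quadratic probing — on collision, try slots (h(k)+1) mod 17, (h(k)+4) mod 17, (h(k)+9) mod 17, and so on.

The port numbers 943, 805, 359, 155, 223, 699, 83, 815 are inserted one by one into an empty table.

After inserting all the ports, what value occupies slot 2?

699

943 hashes to 5; slot 5 is free => place at 5.
805 hashes to 1; slot 1 is free => place at 1.
359 hashes to 10; slot 10 is free => place at 10.
155 hashes to 10; 10 taken => place at 11.
223 hashes to 10; 10,11 taken => place at 14.
699 hashes to 10; 10,11,14 taken => place at 2.
83 hashes to 2; 2 taken => place at 3.
815 hashes to 4; slot 4 is free => place at 4.
Table: [_, 805, 699, 83, 815, 943, _, _, _, _, 359, 155, _, _, 223, _, _]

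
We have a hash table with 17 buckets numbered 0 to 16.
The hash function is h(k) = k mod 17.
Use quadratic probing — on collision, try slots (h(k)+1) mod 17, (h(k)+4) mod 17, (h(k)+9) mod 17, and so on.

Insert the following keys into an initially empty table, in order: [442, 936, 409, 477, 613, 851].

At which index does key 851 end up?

442: h=0 => slot 0
936: h=1 => slot 1
409: h=1, probe 1,2 => slot 2
477: h=1, probe 1,2,5 => slot 5
613: h=1, probe 1,2,5,10 => slot 10
851: h=1, probe 1,2,5,10,0,9 => slot 9
Table: [442, 936, 409, _, _, 477, _, _, _, 851, 613, _, _, _, _, _, _]

9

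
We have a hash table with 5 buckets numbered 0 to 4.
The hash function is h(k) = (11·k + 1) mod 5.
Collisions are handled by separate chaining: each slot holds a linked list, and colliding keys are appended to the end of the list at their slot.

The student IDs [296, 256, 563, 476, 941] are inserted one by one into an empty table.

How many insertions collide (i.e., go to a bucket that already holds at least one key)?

3

Insert 296: h=2, bucket 2 empty → new chain.
Insert 256: h=2, bucket 2 nonempty → append to chain.
Insert 563: h=4, bucket 4 empty → new chain.
Insert 476: h=2, bucket 2 nonempty → append to chain.
Insert 941: h=2, bucket 2 nonempty → append to chain.
Final buckets:
0: ∅
1: ∅
2: 296 -> 256 -> 476 -> 941
3: ∅
4: 563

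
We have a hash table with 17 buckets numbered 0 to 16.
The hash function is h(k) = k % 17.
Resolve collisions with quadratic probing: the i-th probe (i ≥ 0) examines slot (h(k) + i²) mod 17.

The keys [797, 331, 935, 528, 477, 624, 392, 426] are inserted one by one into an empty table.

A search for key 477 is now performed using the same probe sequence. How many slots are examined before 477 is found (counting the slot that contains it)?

2

Insert 797: h=15, slot 15 empty → index 15.
Insert 331: h=8, slot 8 empty → index 8.
Insert 935: h=0, slot 0 empty → index 0.
Insert 528: h=1, slot 1 empty → index 1.
Insert 477: h=1, slot 1 occupied → index 2.
Insert 624: h=12, slot 12 empty → index 12.
Insert 392: h=1, slots 1,2 occupied → index 5.
Insert 426: h=1, slots 1,2,5 occupied → index 10.
Table: [935, 528, 477, ., ., 392, ., ., 331, ., 426, ., 624, ., ., 797, .]
Lookup 477: h=1, probe 1,2 → found at 2.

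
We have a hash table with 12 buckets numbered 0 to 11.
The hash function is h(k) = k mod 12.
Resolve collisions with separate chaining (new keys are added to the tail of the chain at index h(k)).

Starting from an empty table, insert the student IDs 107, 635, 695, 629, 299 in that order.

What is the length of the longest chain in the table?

4

107 → bucket 11
635 → bucket 11 (collision)
695 → bucket 11 (collision)
629 → bucket 5
299 → bucket 11 (collision)
Final buckets:
0: _
1: _
2: _
3: _
4: _
5: 629
6: _
7: _
8: _
9: _
10: _
11: 107 -> 635 -> 695 -> 299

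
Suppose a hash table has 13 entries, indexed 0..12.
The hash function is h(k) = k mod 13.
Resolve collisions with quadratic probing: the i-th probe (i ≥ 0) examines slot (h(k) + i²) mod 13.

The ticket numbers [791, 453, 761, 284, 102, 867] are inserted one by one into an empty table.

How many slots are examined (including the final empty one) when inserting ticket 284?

Insert 791: h=11, slot 11 empty -> index 11.
Insert 453: h=11, slot 11 occupied -> index 12.
Insert 761: h=7, slot 7 empty -> index 7.
Insert 284: h=11, slots 11,12 occupied -> index 2.
Insert 102: h=11, slots 11,12,2,7 occupied -> index 1.
Insert 867: h=9, slot 9 empty -> index 9.
Table: [∅, 102, 284, ∅, ∅, ∅, ∅, 761, ∅, 867, ∅, 791, 453]

3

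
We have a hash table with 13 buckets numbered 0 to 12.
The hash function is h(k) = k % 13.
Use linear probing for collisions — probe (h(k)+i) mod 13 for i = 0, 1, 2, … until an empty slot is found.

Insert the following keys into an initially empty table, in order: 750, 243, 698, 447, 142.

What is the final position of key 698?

11

Insert 750: h=9, slot 9 empty -> index 9.
Insert 243: h=9, slot 9 occupied -> index 10.
Insert 698: h=9, slots 9,10 occupied -> index 11.
Insert 447: h=5, slot 5 empty -> index 5.
Insert 142: h=12, slot 12 empty -> index 12.
Table: [_, _, _, _, _, 447, _, _, _, 750, 243, 698, 142]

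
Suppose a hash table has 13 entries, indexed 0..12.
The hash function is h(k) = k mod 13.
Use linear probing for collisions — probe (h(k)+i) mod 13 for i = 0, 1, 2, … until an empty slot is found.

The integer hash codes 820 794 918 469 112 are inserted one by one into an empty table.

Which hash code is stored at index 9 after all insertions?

112

820 hashes to 1; slot 1 is free → place at 1.
794 hashes to 1; 1 taken → place at 2.
918 hashes to 8; slot 8 is free → place at 8.
469 hashes to 1; 1,2 taken → place at 3.
112 hashes to 8; 8 taken → place at 9.
Table: [., 820, 794, 469, ., ., ., ., 918, 112, ., ., .]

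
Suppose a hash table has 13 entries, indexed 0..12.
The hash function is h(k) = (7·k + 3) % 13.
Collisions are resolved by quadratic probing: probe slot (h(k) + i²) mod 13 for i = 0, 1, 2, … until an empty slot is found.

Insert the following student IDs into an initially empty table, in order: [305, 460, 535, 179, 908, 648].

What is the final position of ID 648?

305: h=6 => slot 6
460: h=12 => slot 12
535: h=4 => slot 4
179: h=8 => slot 8
908: h=2 => slot 2
648: h=2, probe 2,3 => slot 3
Table: [—, —, 908, 648, 535, —, 305, —, 179, —, —, —, 460]

3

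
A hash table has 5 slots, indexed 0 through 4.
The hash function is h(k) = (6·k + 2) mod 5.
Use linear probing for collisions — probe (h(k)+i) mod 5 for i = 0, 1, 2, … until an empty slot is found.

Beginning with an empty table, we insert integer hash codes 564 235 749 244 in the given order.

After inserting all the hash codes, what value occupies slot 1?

564

564 hashes to 1; slot 1 is free -> place at 1.
235 hashes to 2; slot 2 is free -> place at 2.
749 hashes to 1; 1,2 taken -> place at 3.
244 hashes to 1; 1,2,3 taken -> place at 4.
Table: [—, 564, 235, 749, 244]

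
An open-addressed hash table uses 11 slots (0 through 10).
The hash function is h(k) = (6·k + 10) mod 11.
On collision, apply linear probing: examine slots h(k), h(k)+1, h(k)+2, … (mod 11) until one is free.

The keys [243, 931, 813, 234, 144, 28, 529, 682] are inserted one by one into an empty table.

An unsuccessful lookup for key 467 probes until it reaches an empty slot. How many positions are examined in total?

5

243 hashes to 5; slot 5 is free -> place at 5.
931 hashes to 8; slot 8 is free -> place at 8.
813 hashes to 4; slot 4 is free -> place at 4.
234 hashes to 6; slot 6 is free -> place at 6.
144 hashes to 5; 5,6 taken -> place at 7.
28 hashes to 2; slot 2 is free -> place at 2.
529 hashes to 5; 5,6,7,8 taken -> place at 9.
682 hashes to 10; slot 10 is free -> place at 10.
Table: [∅, ∅, 28, ∅, 813, 243, 234, 144, 931, 529, 682]
Lookup 467: h=7, probe 7,8,9,10,0 → slot 0 empty, not found.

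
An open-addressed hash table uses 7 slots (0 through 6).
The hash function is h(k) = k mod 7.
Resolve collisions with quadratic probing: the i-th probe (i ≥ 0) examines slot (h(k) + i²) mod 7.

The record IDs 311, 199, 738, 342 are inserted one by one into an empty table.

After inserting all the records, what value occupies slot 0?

738

311: h=3 -> slot 3
199: h=3, probe 3,4 -> slot 4
738: h=3, probe 3,4,0 -> slot 0
342: h=6 -> slot 6
Table: [738, _, _, 311, 199, _, 342]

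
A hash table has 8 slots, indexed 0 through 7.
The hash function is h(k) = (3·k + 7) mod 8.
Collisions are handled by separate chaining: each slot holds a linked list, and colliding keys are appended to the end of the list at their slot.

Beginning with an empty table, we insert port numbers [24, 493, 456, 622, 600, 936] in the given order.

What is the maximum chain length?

4

24 -> bucket 7
493 -> bucket 6
456 -> bucket 7 (collision)
622 -> bucket 1
600 -> bucket 7 (collision)
936 -> bucket 7 (collision)
Final buckets:
0: —
1: 622
2: —
3: —
4: —
5: —
6: 493
7: 24 -> 456 -> 600 -> 936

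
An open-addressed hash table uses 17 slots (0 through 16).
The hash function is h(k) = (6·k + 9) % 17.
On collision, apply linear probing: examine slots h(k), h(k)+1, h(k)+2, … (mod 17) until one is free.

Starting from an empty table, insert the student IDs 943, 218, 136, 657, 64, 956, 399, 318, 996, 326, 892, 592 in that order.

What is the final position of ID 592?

943 hashes to 6; slot 6 is free → place at 6.
218 hashes to 8; slot 8 is free → place at 8.
136 hashes to 9; slot 9 is free → place at 9.
657 hashes to 7; slot 7 is free → place at 7.
64 hashes to 2; slot 2 is free → place at 2.
956 hashes to 16; slot 16 is free → place at 16.
399 hashes to 6; 6,7,8,9 taken → place at 10.
318 hashes to 13; slot 13 is free → place at 13.
996 hashes to 1; slot 1 is free → place at 1.
326 hashes to 10; 10 taken → place at 11.
892 hashes to 6; 6,7,8,9,10,11 taken → place at 12.
592 hashes to 8; 8,9,10,11,12,13 taken → place at 14.
Table: [_, 996, 64, _, _, _, 943, 657, 218, 136, 399, 326, 892, 318, 592, _, 956]

14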